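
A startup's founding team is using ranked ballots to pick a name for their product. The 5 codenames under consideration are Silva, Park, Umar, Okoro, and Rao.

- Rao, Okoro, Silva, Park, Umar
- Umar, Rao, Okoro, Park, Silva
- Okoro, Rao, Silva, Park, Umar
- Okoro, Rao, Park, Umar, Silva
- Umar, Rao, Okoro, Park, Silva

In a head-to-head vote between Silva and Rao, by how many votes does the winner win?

Ballots ranking Silva above Rao: 0.
Ballots ranking Rao above Silva: 5.
Rao wins 5–0, a margin of 5.

5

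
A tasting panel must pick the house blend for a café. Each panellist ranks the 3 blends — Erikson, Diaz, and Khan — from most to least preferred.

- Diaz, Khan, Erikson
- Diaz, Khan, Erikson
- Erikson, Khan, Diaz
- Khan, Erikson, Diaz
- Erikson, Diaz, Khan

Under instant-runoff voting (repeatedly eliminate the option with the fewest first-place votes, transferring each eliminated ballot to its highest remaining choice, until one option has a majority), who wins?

Erikson

Round 1: Erikson 2, Diaz 2, Khan 1. Khan has the fewest and is eliminated.
Round 2: Erikson 3, Diaz 2. Erikson has a majority.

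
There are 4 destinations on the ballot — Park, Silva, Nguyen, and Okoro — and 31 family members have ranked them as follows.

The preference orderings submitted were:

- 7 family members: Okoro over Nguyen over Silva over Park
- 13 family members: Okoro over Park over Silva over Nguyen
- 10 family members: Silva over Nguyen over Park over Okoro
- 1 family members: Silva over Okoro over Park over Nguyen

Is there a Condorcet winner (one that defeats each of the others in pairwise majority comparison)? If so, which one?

Head-to-head results (31 voters total):
Park vs Silva: Silva wins 18–13.
Park vs Nguyen: Nguyen wins 17–14.
Park vs Okoro: Okoro wins 21–10.
Silva vs Nguyen: Silva wins 24–7.
Silva vs Okoro: Okoro wins 20–11.
Nguyen vs Okoro: Okoro wins 21–10.
Okoro beats each rival — Park (21–10), Silva (20–11), Nguyen (21–10) — so Okoro is the Condorcet winner.

Okoro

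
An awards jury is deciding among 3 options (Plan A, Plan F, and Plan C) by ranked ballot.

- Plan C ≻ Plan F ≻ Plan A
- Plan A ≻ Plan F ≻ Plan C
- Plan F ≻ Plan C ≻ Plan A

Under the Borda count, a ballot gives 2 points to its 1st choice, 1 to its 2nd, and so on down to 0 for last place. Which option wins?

Plan F

Borda scores:
  Plan A: 0 + 2 + 0 = 2
  Plan F: 1 + 1 + 2 = 4
  Plan C: 2 + 0 + 1 = 3
Plan F has the highest total.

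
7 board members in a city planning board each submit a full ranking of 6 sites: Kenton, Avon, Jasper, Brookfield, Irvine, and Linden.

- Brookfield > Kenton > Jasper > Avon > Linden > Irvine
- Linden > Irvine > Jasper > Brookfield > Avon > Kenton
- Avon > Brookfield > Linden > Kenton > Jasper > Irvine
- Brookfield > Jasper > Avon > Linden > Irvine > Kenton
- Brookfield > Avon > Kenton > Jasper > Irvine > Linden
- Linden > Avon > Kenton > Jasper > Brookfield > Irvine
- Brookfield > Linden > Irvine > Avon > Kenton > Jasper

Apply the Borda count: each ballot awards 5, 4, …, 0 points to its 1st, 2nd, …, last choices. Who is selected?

Brookfield

Borda scores:
  Kenton: 4 + 0 + 2 + 0 + 3 + 3 + 1 = 13
  Avon: 2 + 1 + 5 + 3 + 4 + 4 + 2 = 21
  Jasper: 3 + 3 + 1 + 4 + 2 + 2 + 0 = 15
  Brookfield: 5 + 2 + 4 + 5 + 5 + 1 + 5 = 27
  Irvine: 0 + 4 + 0 + 1 + 1 + 0 + 3 = 9
  Linden: 1 + 5 + 3 + 2 + 0 + 5 + 4 = 20
Brookfield has the highest total.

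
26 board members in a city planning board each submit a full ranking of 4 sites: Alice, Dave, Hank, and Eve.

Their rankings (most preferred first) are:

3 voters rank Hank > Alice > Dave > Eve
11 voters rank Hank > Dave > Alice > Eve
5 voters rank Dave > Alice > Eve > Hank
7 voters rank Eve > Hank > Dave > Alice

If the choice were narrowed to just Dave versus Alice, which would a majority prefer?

Dave

Ballots ranking Dave above Alice: 11+5+7 = 23.
Ballots ranking Alice above Dave: 3.
Dave wins the head-to-head, 23–3.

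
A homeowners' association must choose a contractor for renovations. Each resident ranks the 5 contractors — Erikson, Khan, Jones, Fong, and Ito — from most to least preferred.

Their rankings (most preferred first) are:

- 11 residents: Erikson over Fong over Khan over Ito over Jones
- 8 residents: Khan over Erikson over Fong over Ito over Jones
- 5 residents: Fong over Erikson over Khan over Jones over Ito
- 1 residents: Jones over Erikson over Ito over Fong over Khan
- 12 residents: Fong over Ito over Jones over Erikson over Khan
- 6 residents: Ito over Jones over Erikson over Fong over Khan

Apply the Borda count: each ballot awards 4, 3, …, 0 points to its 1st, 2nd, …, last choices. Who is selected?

Borda scores:
  Erikson: 11·4 + 8·3 + 5·3 + 3 + 12·1 + 6·2 = 110
  Khan: 11·2 + 8·4 + 5·2 + 0 + 12·0 + 6·0 = 64
  Jones: 11·0 + 8·0 + 5·1 + 4 + 12·2 + 6·3 = 51
  Fong: 11·3 + 8·2 + 5·4 + 1 + 12·4 + 6·1 = 124
  Ito: 11·1 + 8·1 + 5·0 + 2 + 12·3 + 6·4 = 81
Fong has the highest total.

Fong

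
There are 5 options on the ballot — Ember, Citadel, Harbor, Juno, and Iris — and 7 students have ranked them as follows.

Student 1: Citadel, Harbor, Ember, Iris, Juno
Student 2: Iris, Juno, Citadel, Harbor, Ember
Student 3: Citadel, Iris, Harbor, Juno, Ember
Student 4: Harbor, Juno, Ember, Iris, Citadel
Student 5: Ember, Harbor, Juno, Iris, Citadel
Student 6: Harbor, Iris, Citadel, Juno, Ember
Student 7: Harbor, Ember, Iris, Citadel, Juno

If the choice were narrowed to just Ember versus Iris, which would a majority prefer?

Ballots ranking Ember above Iris: 4.
Ballots ranking Iris above Ember: 3.
Ember wins the head-to-head, 4–3.

Ember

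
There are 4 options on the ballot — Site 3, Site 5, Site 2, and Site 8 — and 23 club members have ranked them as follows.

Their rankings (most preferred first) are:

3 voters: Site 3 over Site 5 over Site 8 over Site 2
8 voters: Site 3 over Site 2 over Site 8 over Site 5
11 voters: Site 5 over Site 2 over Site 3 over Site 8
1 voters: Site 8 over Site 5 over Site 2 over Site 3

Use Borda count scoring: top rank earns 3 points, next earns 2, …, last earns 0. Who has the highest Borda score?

Site 3

Borda scores:
  Site 3: 3·3 + 8·3 + 11·1 + 0 = 44
  Site 5: 3·2 + 8·0 + 11·3 + 2 = 41
  Site 2: 3·0 + 8·2 + 11·2 + 1 = 39
  Site 8: 3·1 + 8·1 + 11·0 + 3 = 14
Site 3 has the highest total.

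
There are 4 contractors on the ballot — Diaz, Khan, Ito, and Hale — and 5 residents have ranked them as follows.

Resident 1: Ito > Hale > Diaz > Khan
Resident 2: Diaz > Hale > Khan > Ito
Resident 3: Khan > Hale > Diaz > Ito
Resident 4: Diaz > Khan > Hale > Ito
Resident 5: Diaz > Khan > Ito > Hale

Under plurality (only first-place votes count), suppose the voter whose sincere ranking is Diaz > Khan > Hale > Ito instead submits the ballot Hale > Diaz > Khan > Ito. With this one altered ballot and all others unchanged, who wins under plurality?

First-place totals with the altered ballot: Diaz 2, Khan 1, Ito 1, Hale 1.
The winner is unchanged: still Diaz.

Diaz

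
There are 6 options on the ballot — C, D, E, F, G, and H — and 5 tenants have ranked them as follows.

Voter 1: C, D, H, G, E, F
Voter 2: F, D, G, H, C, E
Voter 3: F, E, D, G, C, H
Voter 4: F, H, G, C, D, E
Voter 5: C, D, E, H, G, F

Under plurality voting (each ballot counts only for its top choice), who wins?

First-place vote totals:
  C: 2
  D: 0
  E: 0
  F: 3
  G: 0
  H: 0
F has the most first-place votes.

F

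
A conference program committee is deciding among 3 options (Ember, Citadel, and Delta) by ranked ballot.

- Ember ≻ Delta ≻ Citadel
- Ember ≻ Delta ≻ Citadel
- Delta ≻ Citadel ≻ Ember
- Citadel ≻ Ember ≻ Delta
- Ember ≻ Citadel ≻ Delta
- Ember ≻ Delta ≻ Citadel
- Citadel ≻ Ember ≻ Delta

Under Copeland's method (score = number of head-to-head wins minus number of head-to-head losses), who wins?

Ember

Pairwise results:
  Ember vs Citadel: Ember wins 4–3.
  Ember vs Delta: Ember wins 6–1.
  Citadel vs Delta: Delta wins 4–3.
Copeland scores (wins − losses):
  Ember: 2 − 0 = 2
  Citadel: 0 − 2 = -2
  Delta: 1 − 1 = 0
Ember has the best Copeland score.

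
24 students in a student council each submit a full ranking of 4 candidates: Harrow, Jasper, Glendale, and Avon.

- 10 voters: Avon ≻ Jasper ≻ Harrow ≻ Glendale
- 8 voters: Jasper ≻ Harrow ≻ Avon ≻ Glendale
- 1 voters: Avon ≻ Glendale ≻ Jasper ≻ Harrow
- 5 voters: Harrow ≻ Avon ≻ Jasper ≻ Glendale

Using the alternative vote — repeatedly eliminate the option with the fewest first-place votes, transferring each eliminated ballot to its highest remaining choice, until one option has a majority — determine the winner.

Avon

Round 1: Avon 11, Jasper 8, Harrow 5, Glendale 0. Glendale has the fewest and is eliminated.
Round 2: Avon 11, Jasper 8, Harrow 5. Harrow has the fewest and is eliminated.
Round 3: Avon 16, Jasper 8. Avon has a majority.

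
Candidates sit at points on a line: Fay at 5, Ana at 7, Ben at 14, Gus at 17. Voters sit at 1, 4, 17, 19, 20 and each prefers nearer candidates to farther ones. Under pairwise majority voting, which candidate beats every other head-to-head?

Gus

With single-peaked preferences on a line, the Condorcet winner is the candidate closest to the median voter.
The median voter (position 17) is closest to Gus at 17.
Check: Gus vs Ben — voters closer to Gus: 3 of 5.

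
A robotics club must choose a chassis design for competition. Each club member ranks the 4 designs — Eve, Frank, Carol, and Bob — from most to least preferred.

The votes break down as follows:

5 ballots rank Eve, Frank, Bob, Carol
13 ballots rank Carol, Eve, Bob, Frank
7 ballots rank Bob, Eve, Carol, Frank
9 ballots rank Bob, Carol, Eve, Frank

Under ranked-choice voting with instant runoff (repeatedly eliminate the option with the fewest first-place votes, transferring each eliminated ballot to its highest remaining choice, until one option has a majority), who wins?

Round 1: Bob 16, Carol 13, Eve 5, Frank 0. Frank has the fewest and is eliminated.
Round 2: Bob 16, Carol 13, Eve 5. Eve has the fewest and is eliminated.
Round 3: Bob 21, Carol 13. Bob has a majority.

Bob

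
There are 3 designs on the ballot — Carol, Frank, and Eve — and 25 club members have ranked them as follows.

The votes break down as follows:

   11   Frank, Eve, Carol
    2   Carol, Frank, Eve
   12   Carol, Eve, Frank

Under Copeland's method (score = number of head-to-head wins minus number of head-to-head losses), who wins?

Pairwise results:
  Carol vs Frank: Carol wins 14–11.
  Carol vs Eve: Carol wins 14–11.
  Frank vs Eve: Frank wins 13–12.
Copeland scores (wins − losses):
  Carol: 2 − 0 = 2
  Frank: 1 − 1 = 0
  Eve: 0 − 2 = -2
Carol has the best Copeland score.

Carol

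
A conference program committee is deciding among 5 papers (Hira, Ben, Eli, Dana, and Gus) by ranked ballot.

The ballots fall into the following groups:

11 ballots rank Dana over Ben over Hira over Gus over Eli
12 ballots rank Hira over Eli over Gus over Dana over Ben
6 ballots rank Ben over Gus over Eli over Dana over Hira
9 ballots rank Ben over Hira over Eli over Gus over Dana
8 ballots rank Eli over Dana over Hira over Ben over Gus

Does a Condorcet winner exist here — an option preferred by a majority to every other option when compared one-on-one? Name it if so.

None — there is no Condorcet winner

Head-to-head results (46 voters total):
Hira vs Ben: Ben wins 26–20.
Hira vs Eli: Hira wins 32–14.
Hira vs Dana: Dana wins 25–21.
Hira vs Gus: Hira wins 40–6.
Ben vs Eli: Ben wins 26–20.
Ben vs Dana: Dana wins 31–15.
Ben vs Gus: Ben wins 34–12.
Eli vs Dana: Eli wins 35–11.
Eli vs Gus: Eli wins 29–17.
Dana vs Gus: Gus wins 27–19.
No candidate beats all others: Hira beats Eli beats Dana beats Hira, a majority cycle.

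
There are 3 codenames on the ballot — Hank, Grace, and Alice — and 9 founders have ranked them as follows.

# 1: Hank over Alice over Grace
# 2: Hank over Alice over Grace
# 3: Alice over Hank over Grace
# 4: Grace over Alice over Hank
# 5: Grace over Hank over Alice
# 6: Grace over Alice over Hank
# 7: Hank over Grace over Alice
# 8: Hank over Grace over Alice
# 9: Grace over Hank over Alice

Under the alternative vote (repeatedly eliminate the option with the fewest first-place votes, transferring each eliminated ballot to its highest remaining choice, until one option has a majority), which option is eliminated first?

Alice

Round 1: Hank 4, Grace 4, Alice 1. Alice has the fewest and is eliminated.
Round 2: Hank 5, Grace 4. Hank has a majority.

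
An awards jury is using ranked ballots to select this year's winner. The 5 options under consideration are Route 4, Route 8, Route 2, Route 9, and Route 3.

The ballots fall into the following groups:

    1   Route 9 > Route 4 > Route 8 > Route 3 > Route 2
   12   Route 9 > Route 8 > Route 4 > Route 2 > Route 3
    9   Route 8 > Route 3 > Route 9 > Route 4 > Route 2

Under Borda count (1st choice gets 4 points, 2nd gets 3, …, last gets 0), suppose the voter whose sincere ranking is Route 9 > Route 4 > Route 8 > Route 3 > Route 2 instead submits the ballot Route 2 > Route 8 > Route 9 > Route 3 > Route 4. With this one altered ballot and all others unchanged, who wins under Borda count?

Borda totals with the altered ballot: Route 4 33, Route 8 75, Route 2 16, Route 9 68, Route 3 28.
The winner is unchanged: still Route 8.

Route 8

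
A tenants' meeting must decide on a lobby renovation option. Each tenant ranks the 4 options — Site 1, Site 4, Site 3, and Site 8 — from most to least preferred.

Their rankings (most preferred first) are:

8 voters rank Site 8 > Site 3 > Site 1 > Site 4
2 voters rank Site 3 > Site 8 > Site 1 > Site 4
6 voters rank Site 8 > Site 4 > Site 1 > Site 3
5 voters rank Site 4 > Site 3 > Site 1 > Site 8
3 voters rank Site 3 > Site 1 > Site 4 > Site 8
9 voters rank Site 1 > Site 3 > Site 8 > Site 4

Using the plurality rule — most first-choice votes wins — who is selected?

First-place vote totals:
  Site 1: 9
  Site 4: 5
  Site 3: 5
  Site 8: 14
Site 8 has the most first-place votes.

Site 8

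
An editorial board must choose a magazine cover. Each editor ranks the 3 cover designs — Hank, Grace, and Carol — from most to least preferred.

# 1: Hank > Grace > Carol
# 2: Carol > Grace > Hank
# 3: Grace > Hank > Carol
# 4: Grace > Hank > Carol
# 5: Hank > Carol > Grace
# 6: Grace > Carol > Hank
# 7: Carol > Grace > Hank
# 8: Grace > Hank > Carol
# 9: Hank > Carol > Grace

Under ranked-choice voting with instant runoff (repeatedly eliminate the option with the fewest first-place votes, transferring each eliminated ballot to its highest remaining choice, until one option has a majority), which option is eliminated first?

Round 1: Grace 4, Hank 3, Carol 2. Carol has the fewest and is eliminated.
Round 2: Grace 6, Hank 3. Grace has a majority.

Carol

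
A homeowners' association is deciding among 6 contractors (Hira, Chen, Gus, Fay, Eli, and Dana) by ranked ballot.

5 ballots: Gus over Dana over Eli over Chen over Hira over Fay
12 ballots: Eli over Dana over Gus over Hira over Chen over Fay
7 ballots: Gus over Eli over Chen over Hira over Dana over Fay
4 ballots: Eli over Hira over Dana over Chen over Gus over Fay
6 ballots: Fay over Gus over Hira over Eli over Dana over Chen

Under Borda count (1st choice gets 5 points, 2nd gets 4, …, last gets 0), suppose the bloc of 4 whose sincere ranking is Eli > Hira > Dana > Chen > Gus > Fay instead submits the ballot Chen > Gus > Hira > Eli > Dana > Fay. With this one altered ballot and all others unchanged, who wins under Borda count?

Borda totals with the altered ballot: Hira 73, Chen 63, Gus 136, Fay 30, Eli 123, Dana 85.
The switch changes the winner from Eli to Gus.

Gus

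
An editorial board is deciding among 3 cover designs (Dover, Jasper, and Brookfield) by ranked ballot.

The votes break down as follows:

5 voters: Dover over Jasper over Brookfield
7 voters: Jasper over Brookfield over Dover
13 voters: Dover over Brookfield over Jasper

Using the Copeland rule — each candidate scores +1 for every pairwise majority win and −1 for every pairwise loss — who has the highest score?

Dover

Pairwise results:
  Dover vs Jasper: Dover wins 18–7.
  Dover vs Brookfield: Dover wins 18–7.
  Jasper vs Brookfield: Brookfield wins 13–12.
Copeland scores (wins − losses):
  Dover: 2 − 0 = 2
  Jasper: 0 − 2 = -2
  Brookfield: 1 − 1 = 0
Dover has the best Copeland score.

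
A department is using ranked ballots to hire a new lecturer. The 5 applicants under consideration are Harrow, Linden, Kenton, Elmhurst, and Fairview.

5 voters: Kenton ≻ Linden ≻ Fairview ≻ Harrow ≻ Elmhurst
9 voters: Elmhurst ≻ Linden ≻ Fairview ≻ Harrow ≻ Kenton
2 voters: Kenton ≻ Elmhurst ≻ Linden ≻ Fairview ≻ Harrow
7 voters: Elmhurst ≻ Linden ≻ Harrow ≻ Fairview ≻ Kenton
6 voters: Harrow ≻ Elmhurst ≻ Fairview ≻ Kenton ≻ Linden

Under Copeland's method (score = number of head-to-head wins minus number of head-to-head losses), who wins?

Pairwise results:
  Harrow vs Linden: Linden wins 23–6.
  Harrow vs Kenton: Harrow wins 22–7.
  Harrow vs Elmhurst: Elmhurst wins 18–11.
  Harrow vs Fairview: Fairview wins 16–13.
  Linden vs Kenton: Linden wins 16–13.
  Linden vs Elmhurst: Elmhurst wins 24–5.
  Linden vs Fairview: Linden wins 23–6.
  Kenton vs Elmhurst: Elmhurst wins 22–7.
  Kenton vs Fairview: Fairview wins 22–7.
  Elmhurst vs Fairview: Elmhurst wins 24–5.
Copeland scores (wins − losses):
  Harrow: 1 − 3 = -2
  Linden: 3 − 1 = 2
  Kenton: 0 − 4 = -4
  Elmhurst: 4 − 0 = 4
  Fairview: 2 − 2 = 0
Elmhurst has the best Copeland score.

Elmhurst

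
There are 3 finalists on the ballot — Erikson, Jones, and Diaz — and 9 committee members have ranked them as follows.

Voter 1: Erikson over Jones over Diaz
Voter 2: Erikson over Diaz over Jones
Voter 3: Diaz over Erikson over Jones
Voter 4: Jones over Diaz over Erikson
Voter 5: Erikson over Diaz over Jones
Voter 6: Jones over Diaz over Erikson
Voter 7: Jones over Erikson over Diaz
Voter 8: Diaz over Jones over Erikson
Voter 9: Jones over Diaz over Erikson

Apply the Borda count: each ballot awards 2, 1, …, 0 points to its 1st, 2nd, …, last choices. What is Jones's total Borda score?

10

Borda scores:
  Erikson: 2 + 2 + 1 + 0 + 2 + 0 + 1 + 0 + 0 = 8
  Jones: 1 + 0 + 0 + 2 + 0 + 2 + 2 + 1 + 2 = 10
  Diaz: 0 + 1 + 2 + 1 + 1 + 1 + 0 + 2 + 1 = 9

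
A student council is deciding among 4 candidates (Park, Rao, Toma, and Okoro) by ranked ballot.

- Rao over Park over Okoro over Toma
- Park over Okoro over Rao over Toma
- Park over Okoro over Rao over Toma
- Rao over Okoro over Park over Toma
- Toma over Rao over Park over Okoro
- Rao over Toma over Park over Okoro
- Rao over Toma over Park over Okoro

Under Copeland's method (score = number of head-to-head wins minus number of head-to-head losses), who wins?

Pairwise results:
  Park vs Rao: Rao wins 5–2.
  Park vs Toma: Park wins 4–3.
  Park vs Okoro: Park wins 6–1.
  Rao vs Toma: Rao wins 6–1.
  Rao vs Okoro: Rao wins 5–2.
  Toma vs Okoro: Okoro wins 4–3.
Copeland scores (wins − losses):
  Park: 2 − 1 = 1
  Rao: 3 − 0 = 3
  Toma: 0 − 3 = -3
  Okoro: 1 − 2 = -1
Rao has the best Copeland score.

Rao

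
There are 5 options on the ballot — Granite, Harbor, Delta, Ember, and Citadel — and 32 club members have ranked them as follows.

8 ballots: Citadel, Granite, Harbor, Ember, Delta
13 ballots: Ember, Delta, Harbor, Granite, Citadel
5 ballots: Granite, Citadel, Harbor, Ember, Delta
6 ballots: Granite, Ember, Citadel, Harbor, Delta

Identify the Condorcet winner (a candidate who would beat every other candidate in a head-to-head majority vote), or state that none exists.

Granite

Head-to-head results (32 voters total):
Granite vs Harbor: Granite wins 19–13.
Granite vs Delta: Granite wins 19–13.
Granite vs Ember: Granite wins 19–13.
Granite vs Citadel: Granite wins 24–8.
Harbor vs Delta: Harbor wins 19–13.
Harbor vs Ember: Ember wins 19–13.
Harbor vs Citadel: Citadel wins 19–13.
Delta vs Ember: Ember wins 32–0.
Delta vs Citadel: Citadel wins 19–13.
Ember vs Citadel: Ember wins 19–13.
Granite beats each rival — Harbor (19–13), Delta (19–13), Ember (19–13), Citadel (24–8) — so Granite is the Condorcet winner.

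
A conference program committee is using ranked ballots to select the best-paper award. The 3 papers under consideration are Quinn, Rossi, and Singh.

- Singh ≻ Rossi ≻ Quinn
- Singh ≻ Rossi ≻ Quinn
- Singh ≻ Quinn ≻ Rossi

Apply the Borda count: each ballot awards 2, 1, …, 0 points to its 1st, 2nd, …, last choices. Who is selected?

Borda scores:
  Quinn: 0 + 0 + 1 = 1
  Rossi: 1 + 1 + 0 = 2
  Singh: 2 + 2 + 2 = 6
Singh has the highest total.

Singh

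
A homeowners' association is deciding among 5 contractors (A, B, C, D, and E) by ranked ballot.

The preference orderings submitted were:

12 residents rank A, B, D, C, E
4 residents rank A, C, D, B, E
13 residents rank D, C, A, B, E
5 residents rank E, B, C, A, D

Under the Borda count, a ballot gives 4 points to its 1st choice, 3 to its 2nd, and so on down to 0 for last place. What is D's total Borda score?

84

Borda scores:
  A: 12·4 + 4·4 + 13·2 + 5·1 = 95
  B: 12·3 + 4·1 + 13·1 + 5·3 = 68
  C: 12·1 + 4·3 + 13·3 + 5·2 = 73
  D: 12·2 + 4·2 + 13·4 + 5·0 = 84
  E: 12·0 + 4·0 + 13·0 + 5·4 = 20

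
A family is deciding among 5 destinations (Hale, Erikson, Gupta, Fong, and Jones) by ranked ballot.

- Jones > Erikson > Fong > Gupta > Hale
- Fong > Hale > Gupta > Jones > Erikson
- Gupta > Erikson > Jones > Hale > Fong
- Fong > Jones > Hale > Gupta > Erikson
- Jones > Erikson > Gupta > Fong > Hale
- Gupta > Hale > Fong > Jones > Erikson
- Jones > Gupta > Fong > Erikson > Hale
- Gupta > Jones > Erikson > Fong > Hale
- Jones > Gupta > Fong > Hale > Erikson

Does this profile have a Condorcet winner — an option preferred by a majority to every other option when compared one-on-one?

Head-to-head results (9 voters total):
Hale vs Erikson: Erikson wins 5–4.
Hale vs Gupta: Gupta wins 7–2.
Hale vs Fong: Fong wins 7–2.
Hale vs Jones: Jones wins 7–2.
Erikson vs Gupta: Gupta wins 7–2.
Erikson vs Fong: Fong wins 5–4.
Erikson vs Jones: Jones wins 8–1.
Gupta vs Fong: Gupta wins 6–3.
Gupta vs Jones: Jones wins 5–4.
Fong vs Jones: Jones wins 6–3.
Jones beats each rival — Hale (7–2), Erikson (8–1), Gupta (5–4), Fong (6–3) — so Jones is the Condorcet winner.

Yes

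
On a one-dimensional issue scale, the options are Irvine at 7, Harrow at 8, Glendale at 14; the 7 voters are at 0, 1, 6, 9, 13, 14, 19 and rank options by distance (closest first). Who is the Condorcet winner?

With single-peaked preferences on a line, the Condorcet winner is the candidate closest to the median voter.
The median voter (position 9) is closest to Harrow at 8.
Check: Harrow vs Glendale — voters closer to Harrow: 4 of 7.

Harrow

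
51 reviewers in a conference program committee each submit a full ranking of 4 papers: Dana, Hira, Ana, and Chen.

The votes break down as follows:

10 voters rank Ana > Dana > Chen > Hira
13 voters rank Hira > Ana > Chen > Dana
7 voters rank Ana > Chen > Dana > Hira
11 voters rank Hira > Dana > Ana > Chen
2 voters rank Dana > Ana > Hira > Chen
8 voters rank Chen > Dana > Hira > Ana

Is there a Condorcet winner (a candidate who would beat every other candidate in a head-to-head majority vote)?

No

Head-to-head results (51 voters total):
Dana vs Hira: Dana wins 27–24.
Dana vs Ana: Ana wins 30–21.
Dana vs Chen: Chen wins 28–23.
Hira vs Ana: Hira wins 32–19.
Hira vs Chen: Hira wins 26–25.
Ana vs Chen: Ana wins 43–8.
No candidate beats all others: Dana beats Hira beats Ana beats Dana, a majority cycle.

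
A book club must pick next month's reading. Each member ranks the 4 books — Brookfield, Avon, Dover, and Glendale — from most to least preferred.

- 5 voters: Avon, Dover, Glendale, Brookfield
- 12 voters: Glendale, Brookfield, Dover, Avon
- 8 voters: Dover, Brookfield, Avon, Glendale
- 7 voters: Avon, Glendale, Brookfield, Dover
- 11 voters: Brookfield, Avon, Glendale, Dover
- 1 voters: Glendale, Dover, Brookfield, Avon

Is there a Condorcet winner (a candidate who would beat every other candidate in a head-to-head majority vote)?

Head-to-head results (44 voters total):
Brookfield vs Avon: Brookfield wins 32–12.
Brookfield vs Dover: Brookfield wins 30–14.
Brookfield vs Glendale: Glendale wins 25–19.
Avon vs Dover: Avon wins 23–21.
Avon vs Glendale: Avon wins 31–13.
Dover vs Glendale: Glendale wins 31–13.
No candidate beats all others: Brookfield beats Avon beats Glendale beats Brookfield, a majority cycle.

No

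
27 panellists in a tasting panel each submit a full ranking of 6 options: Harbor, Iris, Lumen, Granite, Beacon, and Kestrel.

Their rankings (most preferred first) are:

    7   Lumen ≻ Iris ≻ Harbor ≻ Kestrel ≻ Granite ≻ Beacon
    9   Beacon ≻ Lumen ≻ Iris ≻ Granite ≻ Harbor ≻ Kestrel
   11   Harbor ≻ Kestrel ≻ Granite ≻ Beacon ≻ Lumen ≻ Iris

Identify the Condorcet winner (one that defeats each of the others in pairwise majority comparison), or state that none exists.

No Condorcet winner

Head-to-head results (27 voters total):
Harbor vs Iris: Iris wins 16–11.
Harbor vs Lumen: Lumen wins 16–11.
Harbor vs Granite: Harbor wins 18–9.
Harbor vs Beacon: Harbor wins 18–9.
Harbor vs Kestrel: Harbor wins 27–0.
Iris vs Lumen: Lumen wins 27–0.
Iris vs Granite: Iris wins 16–11.
Iris vs Beacon: Beacon wins 20–7.
Iris vs Kestrel: Iris wins 16–11.
Lumen vs Granite: Lumen wins 16–11.
Lumen vs Beacon: Beacon wins 20–7.
Lumen vs Kestrel: Lumen wins 16–11.
Granite vs Beacon: Granite wins 18–9.
Granite vs Kestrel: Kestrel wins 18–9.
Beacon vs Kestrel: Kestrel wins 18–9.
No candidate beats all others: Harbor beats Beacon beats Iris beats Harbor, a majority cycle.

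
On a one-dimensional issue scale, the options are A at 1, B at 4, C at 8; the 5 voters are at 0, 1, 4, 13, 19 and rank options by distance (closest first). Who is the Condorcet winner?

With single-peaked preferences on a line, the Condorcet winner is the candidate closest to the median voter.
The median voter (position 4) is closest to B at 4.
Check: B vs A — voters closer to B: 3 of 5.

B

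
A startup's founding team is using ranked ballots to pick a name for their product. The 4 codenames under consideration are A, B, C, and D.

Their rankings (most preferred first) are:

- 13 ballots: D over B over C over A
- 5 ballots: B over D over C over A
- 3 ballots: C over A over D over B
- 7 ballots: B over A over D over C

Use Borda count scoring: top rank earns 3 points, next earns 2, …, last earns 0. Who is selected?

B

Borda scores:
  A: 13·0 + 5·0 + 3·2 + 7·2 = 20
  B: 13·2 + 5·3 + 3·0 + 7·3 = 62
  C: 13·1 + 5·1 + 3·3 + 7·0 = 27
  D: 13·3 + 5·2 + 3·1 + 7·1 = 59
B has the highest total.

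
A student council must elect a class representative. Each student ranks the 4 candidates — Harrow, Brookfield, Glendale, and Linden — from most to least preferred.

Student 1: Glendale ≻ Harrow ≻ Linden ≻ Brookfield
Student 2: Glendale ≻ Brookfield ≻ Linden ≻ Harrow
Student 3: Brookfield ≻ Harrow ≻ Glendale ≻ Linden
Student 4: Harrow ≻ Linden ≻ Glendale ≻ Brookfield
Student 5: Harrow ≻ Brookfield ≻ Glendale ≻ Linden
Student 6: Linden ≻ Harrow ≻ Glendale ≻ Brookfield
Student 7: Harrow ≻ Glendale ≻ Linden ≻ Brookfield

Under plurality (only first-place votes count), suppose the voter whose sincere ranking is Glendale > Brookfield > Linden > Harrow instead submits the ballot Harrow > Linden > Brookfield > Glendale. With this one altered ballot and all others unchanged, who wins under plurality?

First-place totals with the altered ballot: Harrow 4, Brookfield 1, Glendale 1, Linden 1.
The winner is unchanged: still Harrow.

Harrow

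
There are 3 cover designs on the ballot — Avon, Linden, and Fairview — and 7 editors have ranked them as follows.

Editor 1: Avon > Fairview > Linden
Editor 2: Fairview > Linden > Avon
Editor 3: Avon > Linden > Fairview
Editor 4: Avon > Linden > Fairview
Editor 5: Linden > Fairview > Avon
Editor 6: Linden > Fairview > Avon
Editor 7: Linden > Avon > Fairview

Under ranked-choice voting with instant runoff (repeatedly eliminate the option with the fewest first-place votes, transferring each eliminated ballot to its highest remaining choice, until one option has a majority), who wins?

Linden

Round 1: Avon 3, Linden 3, Fairview 1. Fairview has the fewest and is eliminated.
Round 2: Linden 4, Avon 3. Linden has a majority.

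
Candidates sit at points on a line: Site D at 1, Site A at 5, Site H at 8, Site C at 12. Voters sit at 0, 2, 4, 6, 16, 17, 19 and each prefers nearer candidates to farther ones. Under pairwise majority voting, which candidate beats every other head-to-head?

Site A

With single-peaked preferences on a line, the Condorcet winner is the candidate closest to the median voter.
The median voter (position 6) is closest to Site A at 5.
Check: Site A vs Site C — voters closer to Site A: 4 of 7.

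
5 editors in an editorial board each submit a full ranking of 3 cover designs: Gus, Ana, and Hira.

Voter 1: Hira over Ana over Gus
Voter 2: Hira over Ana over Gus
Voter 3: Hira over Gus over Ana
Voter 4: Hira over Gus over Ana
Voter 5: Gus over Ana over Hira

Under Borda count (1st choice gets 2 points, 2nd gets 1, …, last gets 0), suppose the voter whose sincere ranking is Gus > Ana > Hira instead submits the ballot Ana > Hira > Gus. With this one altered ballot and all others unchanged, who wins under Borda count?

Hira

Borda totals with the altered ballot: Gus 2, Ana 4, Hira 9.
The winner is unchanged: still Hira.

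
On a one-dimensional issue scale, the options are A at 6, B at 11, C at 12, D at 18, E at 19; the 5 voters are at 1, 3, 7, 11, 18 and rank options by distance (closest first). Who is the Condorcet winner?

With single-peaked preferences on a line, the Condorcet winner is the candidate closest to the median voter.
The median voter (position 7) is closest to A at 6.
Check: A vs E — voters closer to A: 4 of 5.

A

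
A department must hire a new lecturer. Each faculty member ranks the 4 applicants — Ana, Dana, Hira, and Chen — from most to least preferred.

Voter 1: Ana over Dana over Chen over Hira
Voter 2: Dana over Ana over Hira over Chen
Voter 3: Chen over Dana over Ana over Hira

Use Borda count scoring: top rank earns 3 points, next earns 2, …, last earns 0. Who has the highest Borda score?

Borda scores:
  Ana: 3 + 2 + 1 = 6
  Dana: 2 + 3 + 2 = 7
  Hira: 0 + 1 + 0 = 1
  Chen: 1 + 0 + 3 = 4
Dana has the highest total.

Dana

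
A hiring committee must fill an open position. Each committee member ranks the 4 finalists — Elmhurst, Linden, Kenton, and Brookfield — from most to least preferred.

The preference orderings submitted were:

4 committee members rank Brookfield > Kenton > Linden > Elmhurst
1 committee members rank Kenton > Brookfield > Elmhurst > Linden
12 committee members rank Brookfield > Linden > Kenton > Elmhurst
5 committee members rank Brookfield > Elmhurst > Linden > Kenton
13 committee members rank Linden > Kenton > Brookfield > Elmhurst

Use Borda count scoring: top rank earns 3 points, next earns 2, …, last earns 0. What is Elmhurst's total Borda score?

11

Borda scores:
  Elmhurst: 4·0 + 1 + 12·0 + 5·2 + 13·0 = 11
  Linden: 4·1 + 0 + 12·2 + 5·1 + 13·3 = 72
  Kenton: 4·2 + 3 + 12·1 + 5·0 + 13·2 = 49
  Brookfield: 4·3 + 2 + 12·3 + 5·3 + 13·1 = 78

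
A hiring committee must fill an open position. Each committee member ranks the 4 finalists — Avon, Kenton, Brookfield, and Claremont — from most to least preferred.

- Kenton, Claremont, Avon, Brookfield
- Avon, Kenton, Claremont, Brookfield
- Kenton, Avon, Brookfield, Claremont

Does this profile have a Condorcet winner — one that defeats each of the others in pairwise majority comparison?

Yes

Head-to-head results (3 voters total):
Avon vs Kenton: Kenton wins 2–1.
Avon vs Brookfield: Avon wins 3–0.
Avon vs Claremont: Avon wins 2–1.
Kenton vs Brookfield: Kenton wins 3–0.
Kenton vs Claremont: Kenton wins 3–0.
Brookfield vs Claremont: Claremont wins 2–1.
Kenton beats each rival — Avon (2–1), Brookfield (3–0), Claremont (3–0) — so Kenton is the Condorcet winner.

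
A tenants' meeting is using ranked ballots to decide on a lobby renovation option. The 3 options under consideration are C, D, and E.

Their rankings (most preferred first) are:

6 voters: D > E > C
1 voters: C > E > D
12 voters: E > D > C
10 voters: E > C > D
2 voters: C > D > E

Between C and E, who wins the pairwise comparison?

Ballots ranking C above E: 1+2 = 3.
Ballots ranking E above C: 6+12+10 = 28.
E wins the head-to-head, 28–3.

E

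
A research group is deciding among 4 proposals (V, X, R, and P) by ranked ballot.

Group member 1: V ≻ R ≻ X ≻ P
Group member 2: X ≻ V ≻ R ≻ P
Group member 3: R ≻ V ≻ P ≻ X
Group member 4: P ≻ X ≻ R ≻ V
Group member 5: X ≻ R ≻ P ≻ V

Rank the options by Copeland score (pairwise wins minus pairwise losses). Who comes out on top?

X

Pairwise results:
  V vs X: X wins 3–2.
  V vs R: R wins 3–2.
  V vs P: V wins 3–2.
  X vs R: X wins 3–2.
  X vs P: X wins 3–2.
  R vs P: R wins 4–1.
Copeland scores (wins − losses):
  V: 1 − 2 = -1
  X: 3 − 0 = 3
  R: 2 − 1 = 1
  P: 0 − 3 = -3
X has the best Copeland score.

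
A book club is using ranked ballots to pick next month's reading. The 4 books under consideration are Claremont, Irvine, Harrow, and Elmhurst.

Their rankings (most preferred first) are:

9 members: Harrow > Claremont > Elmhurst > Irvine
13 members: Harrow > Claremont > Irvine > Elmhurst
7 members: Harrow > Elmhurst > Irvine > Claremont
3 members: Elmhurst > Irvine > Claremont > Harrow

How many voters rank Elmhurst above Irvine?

Ballots ranking Elmhurst above Irvine: 9+7+3 = 19.
Ballots ranking Irvine above Elmhurst: 13.
So 19 of 32 voters prefer Elmhurst to Irvine.

19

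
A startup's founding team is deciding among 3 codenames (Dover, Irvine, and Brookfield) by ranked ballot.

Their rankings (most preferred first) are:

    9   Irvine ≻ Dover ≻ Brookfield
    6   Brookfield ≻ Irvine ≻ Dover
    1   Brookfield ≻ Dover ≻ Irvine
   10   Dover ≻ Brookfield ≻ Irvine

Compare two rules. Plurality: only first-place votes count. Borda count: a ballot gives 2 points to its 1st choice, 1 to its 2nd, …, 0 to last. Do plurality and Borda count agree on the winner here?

Yes

Plurality first-place counts: Dover 10, Irvine 9, Brookfield 7 → Dover.
Borda totals: Dover 30, Irvine 24, Brookfield 24 → Dover.
The two rules agree on Dover.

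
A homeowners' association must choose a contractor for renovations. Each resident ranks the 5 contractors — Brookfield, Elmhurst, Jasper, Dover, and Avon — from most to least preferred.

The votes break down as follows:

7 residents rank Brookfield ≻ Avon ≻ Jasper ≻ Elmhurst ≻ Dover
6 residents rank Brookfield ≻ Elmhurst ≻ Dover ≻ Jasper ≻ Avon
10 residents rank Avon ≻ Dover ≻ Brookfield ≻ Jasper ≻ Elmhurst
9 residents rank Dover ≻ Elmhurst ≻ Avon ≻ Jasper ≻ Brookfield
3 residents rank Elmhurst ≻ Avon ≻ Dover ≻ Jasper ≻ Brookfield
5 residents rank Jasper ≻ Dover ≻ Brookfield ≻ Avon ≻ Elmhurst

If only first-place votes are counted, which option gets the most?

Brookfield

First-place vote totals:
  Brookfield: 13
  Elmhurst: 3
  Jasper: 5
  Dover: 9
  Avon: 10
Brookfield has the most first-place votes.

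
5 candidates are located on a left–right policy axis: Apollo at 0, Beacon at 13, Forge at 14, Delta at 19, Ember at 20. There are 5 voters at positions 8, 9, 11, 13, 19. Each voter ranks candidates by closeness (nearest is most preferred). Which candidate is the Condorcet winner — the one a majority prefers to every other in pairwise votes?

Beacon

With single-peaked preferences on a line, the Condorcet winner is the candidate closest to the median voter.
The median voter (position 11) is closest to Beacon at 13.
Check: Beacon vs Delta — voters closer to Beacon: 4 of 5.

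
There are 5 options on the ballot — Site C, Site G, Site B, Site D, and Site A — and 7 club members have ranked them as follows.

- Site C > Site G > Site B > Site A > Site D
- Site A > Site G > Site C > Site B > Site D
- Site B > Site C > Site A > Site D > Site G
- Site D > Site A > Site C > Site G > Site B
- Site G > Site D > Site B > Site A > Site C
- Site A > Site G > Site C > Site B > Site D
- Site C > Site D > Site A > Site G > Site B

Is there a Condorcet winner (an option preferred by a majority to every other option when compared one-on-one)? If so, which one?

Site A

Head-to-head results (7 voters total):
Site C vs Site G: Site C wins 4–3.
Site C vs Site B: Site C wins 5–2.
Site C vs Site D: Site C wins 5–2.
Site C vs Site A: Site A wins 4–3.
Site G vs Site B: Site G wins 6–1.
Site G vs Site D: Site G wins 4–3.
Site G vs Site A: Site A wins 5–2.
Site B vs Site D: Site B wins 4–3.
Site B vs Site A: Site A wins 4–3.
Site D vs Site A: Site A wins 4–3.
Site A beats each rival — Site C (4–3), Site G (5–2), Site B (4–3), Site D (4–3) — so Site A is the Condorcet winner.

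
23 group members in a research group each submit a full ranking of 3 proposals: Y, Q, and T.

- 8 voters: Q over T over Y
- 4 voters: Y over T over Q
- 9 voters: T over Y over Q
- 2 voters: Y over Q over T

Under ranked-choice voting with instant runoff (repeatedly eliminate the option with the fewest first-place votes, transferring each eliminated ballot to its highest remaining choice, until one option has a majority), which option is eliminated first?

Round 1: T 9, Q 8, Y 6. Y has the fewest and is eliminated.
Round 2: T 13, Q 10. T has a majority.

Y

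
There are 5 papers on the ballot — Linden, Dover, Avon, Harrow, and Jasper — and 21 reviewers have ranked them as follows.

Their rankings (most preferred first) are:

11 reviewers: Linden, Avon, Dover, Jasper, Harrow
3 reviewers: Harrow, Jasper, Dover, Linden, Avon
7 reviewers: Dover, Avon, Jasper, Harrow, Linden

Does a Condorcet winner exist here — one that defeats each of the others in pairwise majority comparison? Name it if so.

Head-to-head results (21 voters total):
Linden vs Dover: Linden wins 11–10.
Linden vs Avon: Linden wins 14–7.
Linden vs Harrow: Linden wins 11–10.
Linden vs Jasper: Linden wins 11–10.
Dover vs Avon: Avon wins 11–10.
Dover vs Harrow: Dover wins 18–3.
Dover vs Jasper: Dover wins 18–3.
Avon vs Harrow: Avon wins 18–3.
Avon vs Jasper: Avon wins 18–3.
Harrow vs Jasper: Jasper wins 18–3.
Linden beats each rival — Dover (11–10), Avon (14–7), Harrow (11–10), Jasper (11–10) — so Linden is the Condorcet winner.

Linden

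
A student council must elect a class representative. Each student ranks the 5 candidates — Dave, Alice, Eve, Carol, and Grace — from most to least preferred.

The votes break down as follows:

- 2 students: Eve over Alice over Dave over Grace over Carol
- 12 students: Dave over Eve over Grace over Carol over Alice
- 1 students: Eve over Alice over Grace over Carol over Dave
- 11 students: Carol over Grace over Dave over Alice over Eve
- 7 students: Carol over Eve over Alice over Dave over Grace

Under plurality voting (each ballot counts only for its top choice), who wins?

First-place vote totals:
  Dave: 12
  Alice: 0
  Eve: 3
  Carol: 18
  Grace: 0
Carol has the most first-place votes.

Carol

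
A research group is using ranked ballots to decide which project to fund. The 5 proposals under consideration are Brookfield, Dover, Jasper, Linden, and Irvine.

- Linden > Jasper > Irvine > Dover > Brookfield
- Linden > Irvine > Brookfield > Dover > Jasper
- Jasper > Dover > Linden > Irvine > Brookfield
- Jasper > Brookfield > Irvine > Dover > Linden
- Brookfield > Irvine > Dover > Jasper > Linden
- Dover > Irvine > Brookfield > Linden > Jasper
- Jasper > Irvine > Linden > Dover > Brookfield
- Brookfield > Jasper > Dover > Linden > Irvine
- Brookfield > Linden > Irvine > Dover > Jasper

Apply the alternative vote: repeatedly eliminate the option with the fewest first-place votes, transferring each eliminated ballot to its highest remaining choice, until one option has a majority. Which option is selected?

Brookfield

Round 1: Brookfield 3, Jasper 3, Linden 2, Dover 1, Irvine 0. Irvine has the fewest and is eliminated.
Round 2: Brookfield 3, Jasper 3, Linden 2, Dover 1. Dover has the fewest and is eliminated.
Round 3: Brookfield 4, Jasper 3, Linden 2. Linden has the fewest and is eliminated.
Round 4: Brookfield 5, Jasper 4. Brookfield has a majority.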